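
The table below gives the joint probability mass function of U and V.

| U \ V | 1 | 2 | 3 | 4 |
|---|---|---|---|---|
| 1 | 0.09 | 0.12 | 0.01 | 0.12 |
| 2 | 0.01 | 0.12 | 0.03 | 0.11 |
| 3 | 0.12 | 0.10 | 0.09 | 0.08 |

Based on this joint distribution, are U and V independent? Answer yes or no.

P(U=2) = 0.27 and P(V=1) = 0.22, so their product is 0.0594, but P(U=2, V=1) = 0.01. Since these differ, U and V are not independent.

no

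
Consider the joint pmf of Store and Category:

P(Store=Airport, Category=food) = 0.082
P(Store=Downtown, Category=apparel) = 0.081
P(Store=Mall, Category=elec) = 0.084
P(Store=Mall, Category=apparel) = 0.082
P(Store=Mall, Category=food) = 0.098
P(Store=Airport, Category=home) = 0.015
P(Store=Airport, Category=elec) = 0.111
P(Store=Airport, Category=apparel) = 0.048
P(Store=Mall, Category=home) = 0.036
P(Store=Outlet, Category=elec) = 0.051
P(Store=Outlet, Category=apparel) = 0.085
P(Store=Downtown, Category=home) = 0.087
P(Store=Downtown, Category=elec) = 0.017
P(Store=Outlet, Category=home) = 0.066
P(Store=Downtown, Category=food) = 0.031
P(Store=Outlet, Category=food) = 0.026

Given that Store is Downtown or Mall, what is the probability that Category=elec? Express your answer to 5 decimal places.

P(Store=Downtown) = 0.031 + 0.081 + 0.017 + 0.087 = 0.216.
P(Store=Mall) = 0.098 + 0.082 + 0.084 + 0.036 = 0.300.
P(Store ∈ {Downtown, Mall}) = 0.216 + 0.300 = 0.516; P(Category=elec, Store ∈ {Downtown, Mall}) = 0.017 + 0.084 = 0.101.
P(Category=elec | Store ∈ {Downtown, Mall}) = 0.101/0.516 = 0.19574.

0.19574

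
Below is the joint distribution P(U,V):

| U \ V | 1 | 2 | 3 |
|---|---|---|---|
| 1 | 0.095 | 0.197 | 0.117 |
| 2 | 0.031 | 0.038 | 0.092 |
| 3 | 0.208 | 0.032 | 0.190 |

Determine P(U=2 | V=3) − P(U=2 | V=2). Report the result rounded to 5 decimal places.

0.08825

P(V=3) = 0.117 + 0.092 + 0.190 = 0.399; P(U=2 | V=3) = 0.092/0.399 = 0.230576.
P(V=2) = 0.197 + 0.038 + 0.032 = 0.267; P(U=2 | V=2) = 0.038/0.267 = 0.142322.
Difference = 0.08825.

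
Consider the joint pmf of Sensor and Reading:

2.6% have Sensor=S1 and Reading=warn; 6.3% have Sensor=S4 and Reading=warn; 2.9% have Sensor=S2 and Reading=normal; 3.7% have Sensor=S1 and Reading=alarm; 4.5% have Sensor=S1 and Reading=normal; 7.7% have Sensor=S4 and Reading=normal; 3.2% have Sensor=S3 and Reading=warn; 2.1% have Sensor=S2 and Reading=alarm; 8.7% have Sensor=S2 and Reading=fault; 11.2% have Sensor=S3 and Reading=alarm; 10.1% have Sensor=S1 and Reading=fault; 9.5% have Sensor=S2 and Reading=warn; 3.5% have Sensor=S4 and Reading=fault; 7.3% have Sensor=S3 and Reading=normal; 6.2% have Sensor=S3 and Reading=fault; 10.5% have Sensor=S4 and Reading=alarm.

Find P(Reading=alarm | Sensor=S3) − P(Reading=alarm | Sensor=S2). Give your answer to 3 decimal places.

P(Sensor=S3) = 0.073 + 0.032 + 0.112 + 0.062 = 0.279; P(Reading=alarm | Sensor=S3) = 0.112/0.279 = 0.4014.
P(Sensor=S2) = 0.029 + 0.095 + 0.021 + 0.087 = 0.232; P(Reading=alarm | Sensor=S2) = 0.021/0.232 = 0.0905.
Difference = 0.311.

0.311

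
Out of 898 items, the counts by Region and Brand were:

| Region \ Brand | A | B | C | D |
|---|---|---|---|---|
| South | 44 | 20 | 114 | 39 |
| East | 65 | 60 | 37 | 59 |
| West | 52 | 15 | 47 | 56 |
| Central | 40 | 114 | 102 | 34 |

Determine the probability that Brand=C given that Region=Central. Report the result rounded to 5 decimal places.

Total with Region=Central: 40 + 114 + 102 + 34 = 290.
P(Brand=C | Region=Central) = 102/290 = 0.35172.

0.35172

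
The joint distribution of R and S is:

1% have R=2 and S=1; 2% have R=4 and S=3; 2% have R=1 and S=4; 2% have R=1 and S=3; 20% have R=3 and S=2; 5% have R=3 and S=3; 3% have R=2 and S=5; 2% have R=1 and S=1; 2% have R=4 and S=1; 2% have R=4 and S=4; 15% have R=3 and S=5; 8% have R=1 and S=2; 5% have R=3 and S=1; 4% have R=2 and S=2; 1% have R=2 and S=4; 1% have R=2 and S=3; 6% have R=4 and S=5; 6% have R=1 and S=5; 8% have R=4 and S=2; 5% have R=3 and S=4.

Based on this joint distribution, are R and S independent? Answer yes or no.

Every cell satisfies P(R,S) = P(R)·P(S). For instance P(R=3) = 0.50, P(S=4) = 0.10, and 0.50×0.10 = 0.05 matches the joint entry. So R and S are independent.

yes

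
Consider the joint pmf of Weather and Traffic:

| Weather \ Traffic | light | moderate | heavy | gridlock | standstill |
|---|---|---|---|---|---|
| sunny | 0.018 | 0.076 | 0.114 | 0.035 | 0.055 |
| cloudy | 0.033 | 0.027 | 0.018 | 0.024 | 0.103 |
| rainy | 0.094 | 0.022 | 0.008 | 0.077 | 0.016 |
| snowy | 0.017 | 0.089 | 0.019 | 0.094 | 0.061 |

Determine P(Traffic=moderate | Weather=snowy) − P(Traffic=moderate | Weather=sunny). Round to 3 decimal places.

0.063

P(Weather=snowy) = 0.017 + 0.089 + 0.019 + 0.094 + 0.061 = 0.280; P(Traffic=moderate | Weather=snowy) = 0.089/0.280 = 0.3179.
P(Weather=sunny) = 0.018 + 0.076 + 0.114 + 0.035 + 0.055 = 0.298; P(Traffic=moderate | Weather=sunny) = 0.076/0.298 = 0.2550.
Difference = 0.063.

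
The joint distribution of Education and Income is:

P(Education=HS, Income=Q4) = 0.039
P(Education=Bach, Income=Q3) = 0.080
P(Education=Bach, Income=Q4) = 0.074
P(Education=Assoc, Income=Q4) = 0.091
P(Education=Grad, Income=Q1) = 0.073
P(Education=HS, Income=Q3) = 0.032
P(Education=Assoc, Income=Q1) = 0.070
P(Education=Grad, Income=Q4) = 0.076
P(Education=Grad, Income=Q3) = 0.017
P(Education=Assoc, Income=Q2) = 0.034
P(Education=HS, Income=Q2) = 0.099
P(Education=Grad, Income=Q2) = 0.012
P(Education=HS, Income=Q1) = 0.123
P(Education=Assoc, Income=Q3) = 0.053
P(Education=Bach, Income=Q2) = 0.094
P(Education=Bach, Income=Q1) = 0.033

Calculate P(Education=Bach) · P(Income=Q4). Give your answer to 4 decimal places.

P(Education=Bach) = 0.033 + 0.094 + 0.080 + 0.074 = 0.281.
P(Income=Q4) = 0.039 + 0.091 + 0.074 + 0.076 = 0.280.
Product: 0.281 × 0.280 = 0.0787.

0.0787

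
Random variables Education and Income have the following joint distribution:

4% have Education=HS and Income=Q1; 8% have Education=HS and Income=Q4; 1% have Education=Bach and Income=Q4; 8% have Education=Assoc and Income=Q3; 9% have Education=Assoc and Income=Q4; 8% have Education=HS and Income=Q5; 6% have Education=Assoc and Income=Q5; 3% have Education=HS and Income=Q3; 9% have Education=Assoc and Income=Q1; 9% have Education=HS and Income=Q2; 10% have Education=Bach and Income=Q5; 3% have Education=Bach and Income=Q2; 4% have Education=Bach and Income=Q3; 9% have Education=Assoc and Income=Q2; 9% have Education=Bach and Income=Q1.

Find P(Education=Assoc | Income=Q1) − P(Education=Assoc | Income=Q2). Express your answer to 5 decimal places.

-0.01948

P(Income=Q1) = 0.04 + 0.09 + 0.09 = 0.22; P(Education=Assoc | Income=Q1) = 0.09/0.22 = 0.409091.
P(Income=Q2) = 0.09 + 0.09 + 0.03 = 0.21; P(Education=Assoc | Income=Q2) = 0.09/0.21 = 0.428571.
Difference = -0.01948.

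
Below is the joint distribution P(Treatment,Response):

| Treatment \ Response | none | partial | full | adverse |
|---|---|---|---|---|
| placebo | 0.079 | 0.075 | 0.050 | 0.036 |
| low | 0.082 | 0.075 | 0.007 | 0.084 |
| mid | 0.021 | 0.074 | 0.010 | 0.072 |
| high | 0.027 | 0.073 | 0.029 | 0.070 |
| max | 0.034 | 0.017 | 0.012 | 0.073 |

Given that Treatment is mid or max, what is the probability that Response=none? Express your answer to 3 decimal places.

P(Treatment=mid) = 0.021 + 0.074 + 0.010 + 0.072 = 0.177.
P(Treatment=max) = 0.034 + 0.017 + 0.012 + 0.073 = 0.136.
P(Treatment ∈ {mid, max}) = 0.177 + 0.136 = 0.313; P(Response=none, Treatment ∈ {mid, max}) = 0.021 + 0.034 = 0.055.
P(Response=none | Treatment ∈ {mid, max}) = 0.055/0.313 = 0.176.

0.176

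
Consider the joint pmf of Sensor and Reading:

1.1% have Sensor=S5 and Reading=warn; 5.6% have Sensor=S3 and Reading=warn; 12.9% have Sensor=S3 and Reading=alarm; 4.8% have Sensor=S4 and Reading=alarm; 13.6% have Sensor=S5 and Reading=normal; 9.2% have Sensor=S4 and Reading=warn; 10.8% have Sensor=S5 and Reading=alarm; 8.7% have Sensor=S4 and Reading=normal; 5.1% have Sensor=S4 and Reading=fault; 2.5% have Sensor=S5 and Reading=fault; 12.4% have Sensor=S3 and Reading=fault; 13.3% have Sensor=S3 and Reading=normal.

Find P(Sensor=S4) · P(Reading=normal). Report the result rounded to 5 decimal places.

0.09897

P(Sensor=S4) = 0.087 + 0.092 + 0.048 + 0.051 = 0.278.
P(Reading=normal) = 0.133 + 0.087 + 0.136 = 0.356.
Product: 0.278 × 0.356 = 0.09897.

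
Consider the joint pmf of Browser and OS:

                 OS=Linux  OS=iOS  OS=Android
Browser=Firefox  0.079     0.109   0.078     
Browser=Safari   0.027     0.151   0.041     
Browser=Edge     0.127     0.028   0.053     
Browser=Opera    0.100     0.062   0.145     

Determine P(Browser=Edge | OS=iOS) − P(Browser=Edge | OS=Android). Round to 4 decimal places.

P(OS=iOS) = 0.109 + 0.151 + 0.028 + 0.062 = 0.350; P(Browser=Edge | OS=iOS) = 0.028/0.350 = 0.08000.
P(OS=Android) = 0.078 + 0.041 + 0.053 + 0.145 = 0.317; P(Browser=Edge | OS=Android) = 0.053/0.317 = 0.16719.
Difference = -0.0872.

-0.0872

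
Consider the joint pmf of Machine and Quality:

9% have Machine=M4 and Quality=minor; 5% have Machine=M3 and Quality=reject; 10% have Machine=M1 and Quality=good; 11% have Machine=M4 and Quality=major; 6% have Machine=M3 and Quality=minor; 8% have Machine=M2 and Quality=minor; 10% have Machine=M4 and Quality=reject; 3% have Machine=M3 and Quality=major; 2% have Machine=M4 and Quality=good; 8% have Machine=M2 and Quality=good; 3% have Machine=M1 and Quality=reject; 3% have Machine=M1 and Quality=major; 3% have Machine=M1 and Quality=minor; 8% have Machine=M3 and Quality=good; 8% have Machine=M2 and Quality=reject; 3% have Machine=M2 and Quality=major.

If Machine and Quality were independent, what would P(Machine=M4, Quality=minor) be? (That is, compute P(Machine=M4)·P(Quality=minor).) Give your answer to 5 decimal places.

P(Machine=M4) = 0.02 + 0.09 + 0.11 + 0.10 = 0.32.
P(Quality=minor) = 0.03 + 0.08 + 0.06 + 0.09 = 0.26.
Product: 0.32 × 0.26 = 0.08320.

0.08320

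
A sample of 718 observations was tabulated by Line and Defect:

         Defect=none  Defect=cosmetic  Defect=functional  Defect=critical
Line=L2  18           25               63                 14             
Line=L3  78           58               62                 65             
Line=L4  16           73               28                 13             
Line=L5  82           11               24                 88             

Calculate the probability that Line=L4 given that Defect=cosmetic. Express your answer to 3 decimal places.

Total with Defect=cosmetic: 25 + 58 + 73 + 11 = 167.
P(Line=L4 | Defect=cosmetic) = 73/167 = 0.437.

0.437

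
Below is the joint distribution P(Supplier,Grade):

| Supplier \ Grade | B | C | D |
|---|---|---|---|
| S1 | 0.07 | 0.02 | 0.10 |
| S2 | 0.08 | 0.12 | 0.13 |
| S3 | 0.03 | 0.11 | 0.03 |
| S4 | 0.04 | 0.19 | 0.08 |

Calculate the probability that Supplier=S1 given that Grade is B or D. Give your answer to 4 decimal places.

0.3036

P(Grade=B) = 0.07 + 0.08 + 0.03 + 0.04 = 0.22.
P(Grade=D) = 0.10 + 0.13 + 0.03 + 0.08 = 0.34.
P(Grade ∈ {B, D}) = 0.22 + 0.34 = 0.56; P(Supplier=S1, Grade ∈ {B, D}) = 0.07 + 0.10 = 0.17.
P(Supplier=S1 | Grade ∈ {B, D}) = 0.17/0.56 = 0.3036.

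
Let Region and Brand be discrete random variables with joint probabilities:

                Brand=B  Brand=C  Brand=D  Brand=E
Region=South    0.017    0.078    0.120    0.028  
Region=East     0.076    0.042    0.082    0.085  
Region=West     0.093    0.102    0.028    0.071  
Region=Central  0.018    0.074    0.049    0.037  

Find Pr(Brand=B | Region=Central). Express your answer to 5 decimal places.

0.10112

P(Region=Central) = 0.018 + 0.074 + 0.049 + 0.037 = 0.178.
P(Brand=B | Region=Central) = 0.018/0.178 = 0.10112.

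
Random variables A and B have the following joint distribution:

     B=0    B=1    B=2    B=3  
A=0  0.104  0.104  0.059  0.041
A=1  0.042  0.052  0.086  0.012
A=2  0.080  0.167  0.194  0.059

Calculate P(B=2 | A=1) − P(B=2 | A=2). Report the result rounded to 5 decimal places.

P(A=1) = 0.042 + 0.052 + 0.086 + 0.012 = 0.192; P(B=2 | A=1) = 0.086/0.192 = 0.447917.
P(A=2) = 0.080 + 0.167 + 0.194 + 0.059 = 0.500; P(B=2 | A=2) = 0.194/0.500 = 0.388000.
Difference = 0.05992.

0.05992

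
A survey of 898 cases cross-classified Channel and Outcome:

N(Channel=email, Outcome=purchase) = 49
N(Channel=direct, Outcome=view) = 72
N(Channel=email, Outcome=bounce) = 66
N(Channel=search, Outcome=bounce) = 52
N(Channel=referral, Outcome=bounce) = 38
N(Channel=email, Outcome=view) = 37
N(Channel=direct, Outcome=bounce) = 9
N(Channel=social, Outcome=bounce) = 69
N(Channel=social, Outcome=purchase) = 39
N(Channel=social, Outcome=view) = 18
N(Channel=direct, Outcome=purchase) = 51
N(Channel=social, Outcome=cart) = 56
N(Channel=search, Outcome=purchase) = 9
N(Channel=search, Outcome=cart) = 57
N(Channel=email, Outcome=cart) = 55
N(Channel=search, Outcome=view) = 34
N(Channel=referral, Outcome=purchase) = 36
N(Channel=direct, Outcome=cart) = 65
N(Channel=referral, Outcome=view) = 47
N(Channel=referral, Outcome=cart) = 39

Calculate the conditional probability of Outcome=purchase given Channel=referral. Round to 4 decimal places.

0.2250

Total with Channel=referral: 38 + 47 + 39 + 36 = 160.
P(Outcome=purchase | Channel=referral) = 36/160 = 0.2250.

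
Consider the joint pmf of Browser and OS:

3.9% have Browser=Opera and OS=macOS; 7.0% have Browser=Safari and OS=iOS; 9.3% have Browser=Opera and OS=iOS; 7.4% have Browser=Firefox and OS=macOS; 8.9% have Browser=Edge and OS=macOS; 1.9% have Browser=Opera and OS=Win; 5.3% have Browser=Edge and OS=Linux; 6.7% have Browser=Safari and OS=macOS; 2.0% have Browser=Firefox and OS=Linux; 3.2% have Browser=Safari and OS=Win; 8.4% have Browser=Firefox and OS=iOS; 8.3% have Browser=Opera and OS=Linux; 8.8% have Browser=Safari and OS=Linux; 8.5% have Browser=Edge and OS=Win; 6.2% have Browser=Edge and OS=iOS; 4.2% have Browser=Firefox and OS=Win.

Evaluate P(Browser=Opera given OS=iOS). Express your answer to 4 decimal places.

0.3010

P(OS=iOS) = 0.084 + 0.070 + 0.062 + 0.093 = 0.309.
P(Browser=Opera | OS=iOS) = 0.093/0.309 = 0.3010.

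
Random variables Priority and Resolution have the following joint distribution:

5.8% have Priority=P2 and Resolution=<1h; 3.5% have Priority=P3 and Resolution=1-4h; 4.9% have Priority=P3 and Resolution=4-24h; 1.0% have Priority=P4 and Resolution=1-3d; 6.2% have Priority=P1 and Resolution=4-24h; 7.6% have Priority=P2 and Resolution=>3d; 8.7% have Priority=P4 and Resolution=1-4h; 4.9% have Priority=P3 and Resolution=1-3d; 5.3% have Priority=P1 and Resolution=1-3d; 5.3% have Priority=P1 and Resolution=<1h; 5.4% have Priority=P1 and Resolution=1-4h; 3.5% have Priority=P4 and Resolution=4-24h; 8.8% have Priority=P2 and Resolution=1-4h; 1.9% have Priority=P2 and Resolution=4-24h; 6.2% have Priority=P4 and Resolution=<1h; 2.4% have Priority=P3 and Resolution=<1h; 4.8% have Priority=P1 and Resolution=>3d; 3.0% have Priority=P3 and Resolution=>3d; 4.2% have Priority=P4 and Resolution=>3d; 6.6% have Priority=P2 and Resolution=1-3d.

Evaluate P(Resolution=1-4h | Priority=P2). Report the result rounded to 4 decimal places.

0.2866

P(Priority=P2) = 0.058 + 0.088 + 0.019 + 0.066 + 0.076 = 0.307.
P(Resolution=1-4h | Priority=P2) = 0.088/0.307 = 0.2866.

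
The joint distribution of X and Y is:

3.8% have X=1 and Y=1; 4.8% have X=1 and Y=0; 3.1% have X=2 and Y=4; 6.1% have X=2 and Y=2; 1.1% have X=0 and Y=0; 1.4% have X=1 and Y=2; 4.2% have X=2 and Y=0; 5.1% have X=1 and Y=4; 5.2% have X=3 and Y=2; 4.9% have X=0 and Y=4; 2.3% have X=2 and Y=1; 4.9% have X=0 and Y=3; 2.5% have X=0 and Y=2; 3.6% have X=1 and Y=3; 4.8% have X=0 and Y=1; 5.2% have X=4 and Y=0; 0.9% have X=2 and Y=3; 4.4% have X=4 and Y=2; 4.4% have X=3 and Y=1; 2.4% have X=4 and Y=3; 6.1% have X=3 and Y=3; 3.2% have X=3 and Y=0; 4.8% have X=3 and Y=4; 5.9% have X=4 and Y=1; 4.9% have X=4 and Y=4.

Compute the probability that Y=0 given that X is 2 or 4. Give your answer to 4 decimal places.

0.2386

P(X=2) = 0.042 + 0.023 + 0.061 + 0.009 + 0.031 = 0.166.
P(X=4) = 0.052 + 0.059 + 0.044 + 0.024 + 0.049 = 0.228.
P(X ∈ {2, 4}) = 0.166 + 0.228 = 0.394; P(Y=0, X ∈ {2, 4}) = 0.042 + 0.052 = 0.094.
P(Y=0 | X ∈ {2, 4}) = 0.094/0.394 = 0.2386.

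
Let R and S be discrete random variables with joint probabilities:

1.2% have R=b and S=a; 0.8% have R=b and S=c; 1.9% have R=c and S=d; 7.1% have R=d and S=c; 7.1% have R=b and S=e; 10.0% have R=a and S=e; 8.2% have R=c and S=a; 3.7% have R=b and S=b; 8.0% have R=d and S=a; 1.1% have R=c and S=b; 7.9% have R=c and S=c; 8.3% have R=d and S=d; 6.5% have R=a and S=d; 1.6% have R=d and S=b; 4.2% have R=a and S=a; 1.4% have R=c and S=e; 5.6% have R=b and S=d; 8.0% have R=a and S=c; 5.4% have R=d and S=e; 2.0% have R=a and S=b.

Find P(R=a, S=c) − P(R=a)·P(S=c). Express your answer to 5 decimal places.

0.00693

P(R=a) = 0.042 + 0.020 + 0.080 + 0.065 + 0.100 = 0.307.
P(S=c) = 0.080 + 0.008 + 0.079 + 0.071 = 0.238.
P(R=a, S=c) − P(R=a)P(S=c) = 0.080 − 0.307×0.238 = 0.00693.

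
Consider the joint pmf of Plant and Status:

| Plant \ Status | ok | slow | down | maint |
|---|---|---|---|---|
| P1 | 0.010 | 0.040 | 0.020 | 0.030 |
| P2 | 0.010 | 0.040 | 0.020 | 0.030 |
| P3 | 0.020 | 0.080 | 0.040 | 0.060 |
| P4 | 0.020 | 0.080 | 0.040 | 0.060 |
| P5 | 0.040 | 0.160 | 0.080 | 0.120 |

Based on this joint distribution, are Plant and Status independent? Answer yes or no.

Every cell satisfies P(Plant,Status) = P(Plant)·P(Status). For instance P(Plant=P4) = 0.200, P(Status=maint) = 0.300, and 0.200×0.300 = 0.060 matches the joint entry. So Plant and Status are independent.

yes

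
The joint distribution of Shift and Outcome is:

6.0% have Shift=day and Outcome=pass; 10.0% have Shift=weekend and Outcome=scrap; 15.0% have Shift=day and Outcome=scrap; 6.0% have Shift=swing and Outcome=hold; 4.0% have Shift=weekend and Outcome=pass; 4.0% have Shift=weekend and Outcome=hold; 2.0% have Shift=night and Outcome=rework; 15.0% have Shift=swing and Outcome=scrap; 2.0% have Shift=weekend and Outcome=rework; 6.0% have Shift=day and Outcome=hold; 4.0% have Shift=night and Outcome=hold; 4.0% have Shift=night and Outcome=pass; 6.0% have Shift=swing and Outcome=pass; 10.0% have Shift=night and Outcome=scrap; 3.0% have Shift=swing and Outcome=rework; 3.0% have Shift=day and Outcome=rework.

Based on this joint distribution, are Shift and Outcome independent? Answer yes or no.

Every cell satisfies P(Shift,Outcome) = P(Shift)·P(Outcome). For instance P(Shift=swing) = 0.300, P(Outcome=pass) = 0.200, and 0.300×0.200 = 0.060 matches the joint entry. So Shift and Outcome are independent.

yes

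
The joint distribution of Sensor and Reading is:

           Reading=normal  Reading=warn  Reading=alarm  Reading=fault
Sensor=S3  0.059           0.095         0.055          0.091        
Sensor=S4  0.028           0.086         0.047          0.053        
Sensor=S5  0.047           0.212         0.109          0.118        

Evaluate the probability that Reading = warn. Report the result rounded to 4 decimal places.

P(Reading=warn) = 0.095 + 0.086 + 0.212 = 0.393.

0.3930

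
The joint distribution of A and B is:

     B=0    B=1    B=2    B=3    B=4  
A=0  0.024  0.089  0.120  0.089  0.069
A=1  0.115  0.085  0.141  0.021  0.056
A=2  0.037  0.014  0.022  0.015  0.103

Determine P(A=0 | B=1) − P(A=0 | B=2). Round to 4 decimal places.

0.0494

P(B=1) = 0.089 + 0.085 + 0.014 = 0.188; P(A=0 | B=1) = 0.089/0.188 = 0.47340.
P(B=2) = 0.120 + 0.141 + 0.022 = 0.283; P(A=0 | B=2) = 0.120/0.283 = 0.42403.
Difference = 0.0494.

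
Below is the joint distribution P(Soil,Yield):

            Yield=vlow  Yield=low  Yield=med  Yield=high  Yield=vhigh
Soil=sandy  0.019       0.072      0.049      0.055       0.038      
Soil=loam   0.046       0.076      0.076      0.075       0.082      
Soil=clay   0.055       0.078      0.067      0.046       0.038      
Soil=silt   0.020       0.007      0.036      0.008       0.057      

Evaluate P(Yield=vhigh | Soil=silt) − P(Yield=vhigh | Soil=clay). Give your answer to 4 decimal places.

0.3115

P(Soil=silt) = 0.020 + 0.007 + 0.036 + 0.008 + 0.057 = 0.128; P(Yield=vhigh | Soil=silt) = 0.057/0.128 = 0.44531.
P(Soil=clay) = 0.055 + 0.078 + 0.067 + 0.046 + 0.038 = 0.284; P(Yield=vhigh | Soil=clay) = 0.038/0.284 = 0.13380.
Difference = 0.3115.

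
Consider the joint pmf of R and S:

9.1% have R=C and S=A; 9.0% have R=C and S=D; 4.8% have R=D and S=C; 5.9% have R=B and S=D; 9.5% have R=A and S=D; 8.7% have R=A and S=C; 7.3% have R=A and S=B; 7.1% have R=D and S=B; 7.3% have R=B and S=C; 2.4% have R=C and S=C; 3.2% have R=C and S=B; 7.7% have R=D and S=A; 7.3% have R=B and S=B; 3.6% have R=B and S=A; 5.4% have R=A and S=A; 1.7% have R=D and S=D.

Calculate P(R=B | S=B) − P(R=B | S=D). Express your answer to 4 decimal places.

P(S=B) = 0.073 + 0.073 + 0.032 + 0.071 = 0.249; P(R=B | S=B) = 0.073/0.249 = 0.29317.
P(S=D) = 0.095 + 0.059 + 0.090 + 0.017 = 0.261; P(R=B | S=D) = 0.059/0.261 = 0.22605.
Difference = 0.0671.

0.0671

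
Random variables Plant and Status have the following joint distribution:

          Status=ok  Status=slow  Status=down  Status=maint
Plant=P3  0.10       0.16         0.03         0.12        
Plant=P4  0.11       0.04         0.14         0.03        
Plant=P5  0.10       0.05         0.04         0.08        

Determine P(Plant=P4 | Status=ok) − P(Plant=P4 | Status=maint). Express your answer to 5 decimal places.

0.22440

P(Status=ok) = 0.10 + 0.11 + 0.10 = 0.31; P(Plant=P4 | Status=ok) = 0.11/0.31 = 0.354839.
P(Status=maint) = 0.12 + 0.03 + 0.08 = 0.23; P(Plant=P4 | Status=maint) = 0.03/0.23 = 0.130435.
Difference = 0.22440.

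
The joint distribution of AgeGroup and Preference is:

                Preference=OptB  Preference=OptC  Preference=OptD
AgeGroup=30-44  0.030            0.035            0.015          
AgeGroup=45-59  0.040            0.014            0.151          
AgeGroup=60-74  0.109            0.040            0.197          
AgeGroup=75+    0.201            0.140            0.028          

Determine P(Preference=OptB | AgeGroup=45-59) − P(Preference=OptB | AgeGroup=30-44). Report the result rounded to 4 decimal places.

-0.1799

P(AgeGroup=45-59) = 0.040 + 0.014 + 0.151 = 0.205; P(Preference=OptB | AgeGroup=45-59) = 0.040/0.205 = 0.19512.
P(AgeGroup=30-44) = 0.030 + 0.035 + 0.015 = 0.080; P(Preference=OptB | AgeGroup=30-44) = 0.030/0.080 = 0.37500.
Difference = -0.1799.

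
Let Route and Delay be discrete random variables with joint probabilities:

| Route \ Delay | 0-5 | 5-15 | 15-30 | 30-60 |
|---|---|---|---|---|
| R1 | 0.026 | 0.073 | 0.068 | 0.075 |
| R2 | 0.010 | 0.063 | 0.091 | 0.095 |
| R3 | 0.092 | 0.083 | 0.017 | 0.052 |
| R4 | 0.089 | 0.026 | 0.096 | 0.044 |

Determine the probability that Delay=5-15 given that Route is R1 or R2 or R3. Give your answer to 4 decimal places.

P(Route=R1) = 0.026 + 0.073 + 0.068 + 0.075 = 0.242.
P(Route=R2) = 0.010 + 0.063 + 0.091 + 0.095 = 0.259.
P(Route=R3) = 0.092 + 0.083 + 0.017 + 0.052 = 0.244.
P(Route ∈ {R1, R2, R3}) = 0.242 + 0.259 + 0.244 = 0.745; P(Delay=5-15, Route ∈ {R1, R2, R3}) = 0.073 + 0.063 + 0.083 = 0.219.
P(Delay=5-15 | Route ∈ {R1, R2, R3}) = 0.219/0.745 = 0.2940.

0.2940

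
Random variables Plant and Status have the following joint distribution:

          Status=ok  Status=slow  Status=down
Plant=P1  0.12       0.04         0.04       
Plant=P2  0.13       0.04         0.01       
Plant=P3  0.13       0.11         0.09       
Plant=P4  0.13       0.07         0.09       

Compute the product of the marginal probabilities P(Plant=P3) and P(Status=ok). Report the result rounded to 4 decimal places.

P(Plant=P3) = 0.13 + 0.11 + 0.09 = 0.33.
P(Status=ok) = 0.12 + 0.13 + 0.13 + 0.13 = 0.51.
Product: 0.33 × 0.51 = 0.1683.

0.1683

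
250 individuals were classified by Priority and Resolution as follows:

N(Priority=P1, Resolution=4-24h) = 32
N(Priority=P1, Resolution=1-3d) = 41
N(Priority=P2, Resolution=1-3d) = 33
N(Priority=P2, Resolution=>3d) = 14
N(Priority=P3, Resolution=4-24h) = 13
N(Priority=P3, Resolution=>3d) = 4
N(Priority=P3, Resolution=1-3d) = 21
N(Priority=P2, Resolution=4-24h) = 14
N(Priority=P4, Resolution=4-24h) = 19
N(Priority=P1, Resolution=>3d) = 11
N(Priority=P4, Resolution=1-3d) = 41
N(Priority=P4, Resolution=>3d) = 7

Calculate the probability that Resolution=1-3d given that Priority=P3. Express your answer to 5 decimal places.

0.55263

Total with Priority=P3: 13 + 21 + 4 = 38.
P(Resolution=1-3d | Priority=P3) = 21/38 = 0.55263.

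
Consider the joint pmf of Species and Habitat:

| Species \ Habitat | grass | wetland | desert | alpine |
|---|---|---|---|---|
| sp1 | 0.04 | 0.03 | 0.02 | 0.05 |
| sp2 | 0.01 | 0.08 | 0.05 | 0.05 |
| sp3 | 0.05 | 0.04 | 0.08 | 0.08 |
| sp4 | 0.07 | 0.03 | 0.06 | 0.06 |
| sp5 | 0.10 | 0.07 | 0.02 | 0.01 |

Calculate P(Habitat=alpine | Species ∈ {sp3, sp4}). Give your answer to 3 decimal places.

0.298

P(Species=sp3) = 0.05 + 0.04 + 0.08 + 0.08 = 0.25.
P(Species=sp4) = 0.07 + 0.03 + 0.06 + 0.06 = 0.22.
P(Species ∈ {sp3, sp4}) = 0.25 + 0.22 = 0.47; P(Habitat=alpine, Species ∈ {sp3, sp4}) = 0.08 + 0.06 = 0.14.
P(Habitat=alpine | Species ∈ {sp3, sp4}) = 0.14/0.47 = 0.298.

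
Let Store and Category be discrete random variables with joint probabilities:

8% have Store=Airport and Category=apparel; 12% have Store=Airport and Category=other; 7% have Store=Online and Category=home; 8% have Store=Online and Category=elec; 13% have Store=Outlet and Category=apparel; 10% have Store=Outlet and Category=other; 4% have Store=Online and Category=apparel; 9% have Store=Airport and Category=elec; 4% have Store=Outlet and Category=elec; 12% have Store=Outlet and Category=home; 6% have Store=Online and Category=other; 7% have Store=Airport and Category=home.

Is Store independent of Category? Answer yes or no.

P(Store=Outlet) = 0.39 and P(Category=elec) = 0.21, so their product is 0.0819, but P(Store=Outlet, Category=elec) = 0.04. Since these differ, Store and Category are not independent.

no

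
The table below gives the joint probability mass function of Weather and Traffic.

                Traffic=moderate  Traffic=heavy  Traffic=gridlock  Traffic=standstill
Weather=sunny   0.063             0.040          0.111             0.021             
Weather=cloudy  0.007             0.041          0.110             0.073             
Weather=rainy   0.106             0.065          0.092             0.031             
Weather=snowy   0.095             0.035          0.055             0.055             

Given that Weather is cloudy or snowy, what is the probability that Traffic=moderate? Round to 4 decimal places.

P(Weather=cloudy) = 0.007 + 0.041 + 0.110 + 0.073 = 0.231.
P(Weather=snowy) = 0.095 + 0.035 + 0.055 + 0.055 = 0.240.
P(Weather ∈ {cloudy, snowy}) = 0.231 + 0.240 = 0.471; P(Traffic=moderate, Weather ∈ {cloudy, snowy}) = 0.007 + 0.095 = 0.102.
P(Traffic=moderate | Weather ∈ {cloudy, snowy}) = 0.102/0.471 = 0.2166.

0.2166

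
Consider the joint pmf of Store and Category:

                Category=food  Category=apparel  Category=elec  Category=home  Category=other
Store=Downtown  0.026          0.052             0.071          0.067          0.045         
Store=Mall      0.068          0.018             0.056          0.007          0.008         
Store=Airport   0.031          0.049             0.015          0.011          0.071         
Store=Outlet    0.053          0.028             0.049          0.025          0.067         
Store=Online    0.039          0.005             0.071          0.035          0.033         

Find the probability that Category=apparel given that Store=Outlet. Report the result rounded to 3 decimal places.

0.126

P(Store=Outlet) = 0.053 + 0.028 + 0.049 + 0.025 + 0.067 = 0.222.
P(Category=apparel | Store=Outlet) = 0.028/0.222 = 0.126.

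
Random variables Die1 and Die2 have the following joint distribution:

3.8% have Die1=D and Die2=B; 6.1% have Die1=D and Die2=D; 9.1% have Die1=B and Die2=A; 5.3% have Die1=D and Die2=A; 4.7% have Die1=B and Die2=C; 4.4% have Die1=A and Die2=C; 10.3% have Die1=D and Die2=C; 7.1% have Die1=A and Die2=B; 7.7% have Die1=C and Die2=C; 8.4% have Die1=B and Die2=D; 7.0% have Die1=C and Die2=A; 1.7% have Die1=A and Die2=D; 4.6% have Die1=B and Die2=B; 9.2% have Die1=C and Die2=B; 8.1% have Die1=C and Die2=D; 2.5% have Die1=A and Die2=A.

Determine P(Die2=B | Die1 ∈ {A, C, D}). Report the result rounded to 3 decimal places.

0.275

P(Die1=A) = 0.025 + 0.071 + 0.044 + 0.017 = 0.157.
P(Die1=C) = 0.070 + 0.092 + 0.077 + 0.081 = 0.320.
P(Die1=D) = 0.053 + 0.038 + 0.103 + 0.061 = 0.255.
P(Die1 ∈ {A, C, D}) = 0.157 + 0.320 + 0.255 = 0.732; P(Die2=B, Die1 ∈ {A, C, D}) = 0.071 + 0.092 + 0.038 = 0.201.
P(Die2=B | Die1 ∈ {A, C, D}) = 0.201/0.732 = 0.275.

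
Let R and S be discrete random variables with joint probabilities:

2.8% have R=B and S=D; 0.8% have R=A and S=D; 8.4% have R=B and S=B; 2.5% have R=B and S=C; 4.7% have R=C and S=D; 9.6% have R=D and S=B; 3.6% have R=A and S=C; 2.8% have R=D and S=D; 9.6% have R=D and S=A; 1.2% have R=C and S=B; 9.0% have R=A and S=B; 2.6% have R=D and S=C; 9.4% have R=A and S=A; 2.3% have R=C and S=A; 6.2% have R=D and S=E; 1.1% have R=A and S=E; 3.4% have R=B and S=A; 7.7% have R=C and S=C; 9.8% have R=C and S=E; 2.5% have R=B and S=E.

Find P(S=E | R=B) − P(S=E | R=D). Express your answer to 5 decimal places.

-0.07375

P(R=B) = 0.034 + 0.084 + 0.025 + 0.028 + 0.025 = 0.196; P(S=E | R=B) = 0.025/0.196 = 0.127551.
P(R=D) = 0.096 + 0.096 + 0.026 + 0.028 + 0.062 = 0.308; P(S=E | R=D) = 0.062/0.308 = 0.201299.
Difference = -0.07375.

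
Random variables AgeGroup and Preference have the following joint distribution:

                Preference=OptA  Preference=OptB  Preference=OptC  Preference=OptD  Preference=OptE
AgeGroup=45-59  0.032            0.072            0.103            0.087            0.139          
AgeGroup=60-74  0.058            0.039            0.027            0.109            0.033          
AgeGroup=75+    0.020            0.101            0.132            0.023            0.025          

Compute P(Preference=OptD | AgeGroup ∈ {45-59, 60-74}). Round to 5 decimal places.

0.28040

P(AgeGroup=45-59) = 0.032 + 0.072 + 0.103 + 0.087 + 0.139 = 0.433.
P(AgeGroup=60-74) = 0.058 + 0.039 + 0.027 + 0.109 + 0.033 = 0.266.
P(AgeGroup ∈ {45-59, 60-74}) = 0.433 + 0.266 = 0.699; P(Preference=OptD, AgeGroup ∈ {45-59, 60-74}) = 0.087 + 0.109 = 0.196.
P(Preference=OptD | AgeGroup ∈ {45-59, 60-74}) = 0.196/0.699 = 0.28040.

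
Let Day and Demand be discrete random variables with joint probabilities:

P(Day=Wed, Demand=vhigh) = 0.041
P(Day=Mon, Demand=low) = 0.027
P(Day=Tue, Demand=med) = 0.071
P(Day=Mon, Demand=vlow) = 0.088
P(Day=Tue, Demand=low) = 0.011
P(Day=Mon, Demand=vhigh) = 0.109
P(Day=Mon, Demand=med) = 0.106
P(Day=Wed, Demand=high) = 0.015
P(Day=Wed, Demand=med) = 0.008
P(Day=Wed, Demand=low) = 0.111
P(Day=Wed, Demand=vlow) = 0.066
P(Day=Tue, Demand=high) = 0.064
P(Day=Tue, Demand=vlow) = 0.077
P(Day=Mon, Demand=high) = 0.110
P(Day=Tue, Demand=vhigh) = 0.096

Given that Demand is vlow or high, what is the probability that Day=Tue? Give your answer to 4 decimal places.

0.3357

P(Demand=vlow) = 0.088 + 0.077 + 0.066 = 0.231.
P(Demand=high) = 0.110 + 0.064 + 0.015 = 0.189.
P(Demand ∈ {vlow, high}) = 0.231 + 0.189 = 0.420; P(Day=Tue, Demand ∈ {vlow, high}) = 0.077 + 0.064 = 0.141.
P(Day=Tue | Demand ∈ {vlow, high}) = 0.141/0.420 = 0.3357.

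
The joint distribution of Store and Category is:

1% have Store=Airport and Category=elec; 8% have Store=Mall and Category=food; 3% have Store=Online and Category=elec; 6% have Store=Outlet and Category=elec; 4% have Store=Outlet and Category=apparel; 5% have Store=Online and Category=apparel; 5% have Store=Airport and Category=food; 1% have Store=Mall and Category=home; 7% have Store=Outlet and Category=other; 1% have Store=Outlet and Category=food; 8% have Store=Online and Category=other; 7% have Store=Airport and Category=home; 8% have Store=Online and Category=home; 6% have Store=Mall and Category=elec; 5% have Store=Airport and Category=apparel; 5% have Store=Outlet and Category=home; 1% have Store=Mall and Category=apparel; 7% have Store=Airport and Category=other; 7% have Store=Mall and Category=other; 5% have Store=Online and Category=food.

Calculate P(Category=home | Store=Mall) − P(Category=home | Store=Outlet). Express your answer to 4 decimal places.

P(Store=Mall) = 0.08 + 0.01 + 0.06 + 0.01 + 0.07 = 0.23; P(Category=home | Store=Mall) = 0.01/0.23 = 0.04348.
P(Store=Outlet) = 0.01 + 0.04 + 0.06 + 0.05 + 0.07 = 0.23; P(Category=home | Store=Outlet) = 0.05/0.23 = 0.21739.
Difference = -0.1739.

-0.1739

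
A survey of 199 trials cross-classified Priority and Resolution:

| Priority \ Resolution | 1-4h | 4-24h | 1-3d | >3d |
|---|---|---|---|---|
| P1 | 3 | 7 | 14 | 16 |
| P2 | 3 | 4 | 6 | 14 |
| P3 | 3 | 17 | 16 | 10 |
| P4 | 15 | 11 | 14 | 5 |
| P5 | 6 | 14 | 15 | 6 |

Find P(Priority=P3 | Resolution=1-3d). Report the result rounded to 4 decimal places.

Total with Resolution=1-3d: 14 + 6 + 16 + 14 + 15 = 65.
P(Priority=P3 | Resolution=1-3d) = 16/65 = 0.2462.

0.2462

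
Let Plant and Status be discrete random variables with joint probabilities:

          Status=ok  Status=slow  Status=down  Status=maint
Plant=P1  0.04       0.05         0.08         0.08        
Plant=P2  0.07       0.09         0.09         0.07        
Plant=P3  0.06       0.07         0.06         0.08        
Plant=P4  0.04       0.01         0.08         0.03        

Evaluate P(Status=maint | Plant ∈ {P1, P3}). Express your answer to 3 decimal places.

0.308

P(Plant=P1) = 0.04 + 0.05 + 0.08 + 0.08 = 0.25.
P(Plant=P3) = 0.06 + 0.07 + 0.06 + 0.08 = 0.27.
P(Plant ∈ {P1, P3}) = 0.25 + 0.27 = 0.52; P(Status=maint, Plant ∈ {P1, P3}) = 0.08 + 0.08 = 0.16.
P(Status=maint | Plant ∈ {P1, P3}) = 0.16/0.52 = 0.308.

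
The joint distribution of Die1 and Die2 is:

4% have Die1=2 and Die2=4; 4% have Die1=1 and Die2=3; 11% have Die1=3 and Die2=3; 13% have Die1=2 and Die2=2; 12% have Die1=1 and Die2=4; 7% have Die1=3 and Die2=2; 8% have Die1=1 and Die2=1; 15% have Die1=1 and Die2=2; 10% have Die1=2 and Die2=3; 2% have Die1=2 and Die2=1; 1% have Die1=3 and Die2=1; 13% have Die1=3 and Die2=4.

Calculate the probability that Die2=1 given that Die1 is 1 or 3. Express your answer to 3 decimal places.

P(Die1=1) = 0.08 + 0.15 + 0.04 + 0.12 = 0.39.
P(Die1=3) = 0.01 + 0.07 + 0.11 + 0.13 = 0.32.
P(Die1 ∈ {1, 3}) = 0.39 + 0.32 = 0.71; P(Die2=1, Die1 ∈ {1, 3}) = 0.08 + 0.01 = 0.09.
P(Die2=1 | Die1 ∈ {1, 3}) = 0.09/0.71 = 0.127.

0.127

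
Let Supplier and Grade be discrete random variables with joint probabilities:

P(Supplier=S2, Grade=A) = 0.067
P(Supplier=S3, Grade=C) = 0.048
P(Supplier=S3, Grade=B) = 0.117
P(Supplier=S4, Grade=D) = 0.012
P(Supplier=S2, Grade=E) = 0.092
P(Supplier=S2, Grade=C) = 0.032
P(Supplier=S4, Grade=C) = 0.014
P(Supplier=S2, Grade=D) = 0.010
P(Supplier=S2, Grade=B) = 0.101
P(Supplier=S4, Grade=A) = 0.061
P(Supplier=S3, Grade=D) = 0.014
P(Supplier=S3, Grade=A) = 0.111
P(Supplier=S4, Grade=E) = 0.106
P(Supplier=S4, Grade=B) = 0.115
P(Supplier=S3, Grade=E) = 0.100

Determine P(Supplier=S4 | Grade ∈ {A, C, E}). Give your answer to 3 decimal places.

P(Grade=A) = 0.067 + 0.111 + 0.061 = 0.239.
P(Grade=C) = 0.032 + 0.048 + 0.014 = 0.094.
P(Grade=E) = 0.092 + 0.100 + 0.106 = 0.298.
P(Grade ∈ {A, C, E}) = 0.239 + 0.094 + 0.298 = 0.631; P(Supplier=S4, Grade ∈ {A, C, E}) = 0.061 + 0.014 + 0.106 = 0.181.
P(Supplier=S4 | Grade ∈ {A, C, E}) = 0.181/0.631 = 0.287.

0.287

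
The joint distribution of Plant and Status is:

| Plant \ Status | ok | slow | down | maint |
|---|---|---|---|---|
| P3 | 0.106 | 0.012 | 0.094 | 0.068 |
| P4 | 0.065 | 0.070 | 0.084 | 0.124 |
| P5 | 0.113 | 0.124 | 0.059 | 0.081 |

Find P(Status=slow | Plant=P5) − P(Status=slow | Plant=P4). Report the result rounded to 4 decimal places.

P(Plant=P5) = 0.113 + 0.124 + 0.059 + 0.081 = 0.377; P(Status=slow | Plant=P5) = 0.124/0.377 = 0.32891.
P(Plant=P4) = 0.065 + 0.070 + 0.084 + 0.124 = 0.343; P(Status=slow | Plant=P4) = 0.070/0.343 = 0.20408.
Difference = 0.1248.

0.1248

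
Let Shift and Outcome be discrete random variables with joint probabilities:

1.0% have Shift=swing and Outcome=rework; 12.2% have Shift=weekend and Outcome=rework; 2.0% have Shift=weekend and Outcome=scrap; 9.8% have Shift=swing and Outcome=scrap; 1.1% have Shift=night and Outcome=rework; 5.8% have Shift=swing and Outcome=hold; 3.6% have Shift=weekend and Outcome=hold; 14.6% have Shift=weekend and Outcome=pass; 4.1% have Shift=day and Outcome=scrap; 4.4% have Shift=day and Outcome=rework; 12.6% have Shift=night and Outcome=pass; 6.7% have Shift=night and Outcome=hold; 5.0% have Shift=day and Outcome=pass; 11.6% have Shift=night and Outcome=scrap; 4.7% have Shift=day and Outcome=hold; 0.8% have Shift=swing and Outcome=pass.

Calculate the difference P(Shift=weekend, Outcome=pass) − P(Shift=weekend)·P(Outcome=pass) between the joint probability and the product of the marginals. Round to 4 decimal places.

0.0391

P(Shift=weekend) = 0.146 + 0.122 + 0.020 + 0.036 = 0.324.
P(Outcome=pass) = 0.050 + 0.008 + 0.126 + 0.146 = 0.330.
P(Shift=weekend, Outcome=pass) − P(Shift=weekend)P(Outcome=pass) = 0.146 − 0.324×0.330 = 0.0391.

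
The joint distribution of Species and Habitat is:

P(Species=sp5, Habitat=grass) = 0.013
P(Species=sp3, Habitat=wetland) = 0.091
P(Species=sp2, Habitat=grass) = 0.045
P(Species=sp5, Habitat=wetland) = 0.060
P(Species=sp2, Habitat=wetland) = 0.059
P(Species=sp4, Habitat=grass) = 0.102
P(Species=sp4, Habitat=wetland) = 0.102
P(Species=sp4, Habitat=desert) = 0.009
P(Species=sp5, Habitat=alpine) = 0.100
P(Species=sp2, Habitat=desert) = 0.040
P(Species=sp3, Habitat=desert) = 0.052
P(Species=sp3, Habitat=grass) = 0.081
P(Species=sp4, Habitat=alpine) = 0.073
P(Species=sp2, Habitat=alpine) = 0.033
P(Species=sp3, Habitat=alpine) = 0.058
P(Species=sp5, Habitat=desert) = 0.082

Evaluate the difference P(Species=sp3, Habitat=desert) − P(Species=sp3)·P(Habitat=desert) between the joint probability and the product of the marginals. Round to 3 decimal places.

0.000

P(Species=sp3) = 0.081 + 0.091 + 0.052 + 0.058 = 0.282.
P(Habitat=desert) = 0.040 + 0.052 + 0.009 + 0.082 = 0.183.
P(Species=sp3, Habitat=desert) − P(Species=sp3)P(Habitat=desert) = 0.052 − 0.282×0.183 = 0.000.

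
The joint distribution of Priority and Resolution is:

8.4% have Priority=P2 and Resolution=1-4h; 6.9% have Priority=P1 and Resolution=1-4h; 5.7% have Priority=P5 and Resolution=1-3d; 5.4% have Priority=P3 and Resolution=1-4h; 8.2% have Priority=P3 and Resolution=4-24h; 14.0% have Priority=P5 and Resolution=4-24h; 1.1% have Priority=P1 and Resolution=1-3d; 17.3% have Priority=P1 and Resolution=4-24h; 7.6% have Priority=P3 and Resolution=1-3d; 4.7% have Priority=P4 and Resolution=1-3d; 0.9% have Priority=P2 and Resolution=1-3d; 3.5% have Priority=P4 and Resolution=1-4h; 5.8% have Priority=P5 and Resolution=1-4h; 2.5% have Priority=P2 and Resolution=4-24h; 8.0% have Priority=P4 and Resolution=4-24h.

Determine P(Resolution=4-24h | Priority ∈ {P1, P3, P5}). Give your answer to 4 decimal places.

0.5486

P(Priority=P1) = 0.069 + 0.173 + 0.011 = 0.253.
P(Priority=P3) = 0.054 + 0.082 + 0.076 = 0.212.
P(Priority=P5) = 0.058 + 0.140 + 0.057 = 0.255.
P(Priority ∈ {P1, P3, P5}) = 0.253 + 0.212 + 0.255 = 0.720; P(Resolution=4-24h, Priority ∈ {P1, P3, P5}) = 0.173 + 0.082 + 0.140 = 0.395.
P(Resolution=4-24h | Priority ∈ {P1, P3, P5}) = 0.395/0.720 = 0.5486.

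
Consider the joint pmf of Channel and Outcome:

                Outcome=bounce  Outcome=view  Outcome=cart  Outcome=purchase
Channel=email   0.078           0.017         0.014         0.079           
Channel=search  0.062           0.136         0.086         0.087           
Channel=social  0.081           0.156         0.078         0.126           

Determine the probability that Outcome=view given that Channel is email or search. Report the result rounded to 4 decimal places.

P(Channel=email) = 0.078 + 0.017 + 0.014 + 0.079 = 0.188.
P(Channel=search) = 0.062 + 0.136 + 0.086 + 0.087 = 0.371.
P(Channel ∈ {email, search}) = 0.188 + 0.371 = 0.559; P(Outcome=view, Channel ∈ {email, search}) = 0.017 + 0.136 = 0.153.
P(Outcome=view | Channel ∈ {email, search}) = 0.153/0.559 = 0.2737.

0.2737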